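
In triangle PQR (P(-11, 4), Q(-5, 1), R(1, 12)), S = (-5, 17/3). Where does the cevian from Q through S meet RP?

(-5, 8)

Barycentric coordinates of S with respect to PQR: (1/3, 1/3, 1/3).
On side RP the Q-coordinate is zero; dropping S's Q-weight 1/3 and renormalizing the remaining 1/3 : 1/3 gives weights 1/2, 1/2 on R, P.
T = (1/2)·(1, 12) + (1/2)·(-11, 4) = (-5, 8).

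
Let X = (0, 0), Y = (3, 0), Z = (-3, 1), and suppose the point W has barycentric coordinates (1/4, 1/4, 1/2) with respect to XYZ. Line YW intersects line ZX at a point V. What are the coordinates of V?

(-2, 2/3)

Line YW meets ZX where the Y-coordinate vanishes; zeroing W's Y-weight and renormalizing leaves Z, X-weights 1/2 : 1/4 → (2/3, 1/3).
So V = (2/3)·Z + (1/3)·X = (-2, 2/3).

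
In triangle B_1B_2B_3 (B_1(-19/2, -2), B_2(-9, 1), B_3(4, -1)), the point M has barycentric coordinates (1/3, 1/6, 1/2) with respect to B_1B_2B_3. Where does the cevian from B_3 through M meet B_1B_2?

(-28/3, -1)

Line B_3M meets B_1B_2 where the B_3-coordinate vanishes; zeroing M's B_3-weight and renormalizing leaves B_1, B_2-weights 1/3 : 1/6 → (2/3, 1/3).
So N = (2/3)·B_1 + (1/3)·B_2 = (-28/3, -1).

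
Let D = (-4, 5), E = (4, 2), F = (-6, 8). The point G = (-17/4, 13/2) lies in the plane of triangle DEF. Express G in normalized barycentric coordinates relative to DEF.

Signed area of the reference triangle: [DEF] = ½·((-4)·(2−8) + 4·(8−5) + (-6)·(5−2)) = ½·(24 + 12 − 18) = 9.
[GEF] = ½·((-17/4)·(2−8) + 4·(8−(13/2)) + (-6)·(13/2−2)) = ½·(51/2 + 6 − 27) = 9/4, so the D-coordinate is (9/4)/9 = 1/4.
[DGF] = ½·((-4)·(13/2−8) + (-17/4)·(8−5) + (-6)·(5−(13/2))) = ½·(6 − 51/4 + 9) = 9/8, so the E-coordinate is 1/8.
[DEG] = ½·((-4)·(2−(13/2)) + 4·(13/2−5) + (-17/4)·(5−2)) = ½·(18 + 6 − 51/4) = 45/8, so the F-coordinate is 5/8.

(1/4, 1/8, 5/8)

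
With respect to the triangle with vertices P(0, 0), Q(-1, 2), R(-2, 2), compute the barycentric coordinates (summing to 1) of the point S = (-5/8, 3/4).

(5/8, 1/8, 1/4)

Signed area of the reference triangle: [PQR] = ½·(0·(2−2) + (-1)·(2−0) + (-2)·(0−2)) = ½·(0 − 2 + 4) = 1.
[SQR] = ½·((-5/8)·(2−2) + (-1)·(2−(3/4)) + (-2)·(3/4−2)) = ½·(0 − 5/4 + 5/2) = 5/8, so the P-coordinate is (5/8)/1 = 5/8.
[PSR] = ½·(0·(3/4−2) + (-5/8)·(2−0) + (-2)·(0−(3/4))) = ½·(0 − 5/4 + 3/2) = 1/8, so the Q-coordinate is 1/8.
[PQS] = ½·(0·(2−(3/4)) + (-1)·(3/4−0) + (-5/8)·(0−2)) = ½·(0 − 3/4 + 5/4) = 1/4, so the R-coordinate is 1/4.
Check: 5/8 + 1/8 + 1/4 = 1.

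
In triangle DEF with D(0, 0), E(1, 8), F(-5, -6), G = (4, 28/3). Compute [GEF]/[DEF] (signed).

1

[DEF] = ½·(0·(8−(-6)) + 1·(-6−0) + (-5)·(0−8)) = ½·(0 − 6 + 40) = 17.
[GEF] = ½·(4·(8−(-6)) + 1·(-6−(28/3)) + (-5)·(28/3−8)) = ½·(56 − 46/3 − 20/3) = 17, so the ratio is 17/17 = 1.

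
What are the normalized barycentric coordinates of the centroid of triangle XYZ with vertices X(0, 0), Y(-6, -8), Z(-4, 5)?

The centroid is the average of the vertices, so each weight is 1/3.

(1/3, 1/3, 1/3)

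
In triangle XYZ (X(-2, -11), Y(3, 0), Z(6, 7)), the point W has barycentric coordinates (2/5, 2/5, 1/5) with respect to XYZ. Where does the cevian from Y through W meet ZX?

Line YW meets ZX where the Y-coordinate vanishes; zeroing W's Y-weight and renormalizing leaves Z, X-weights 1/5 : 2/5 → (1/3, 2/3).
So V = (1/3)·Z + (2/3)·X = (2/3, -5).

(2/3, -5)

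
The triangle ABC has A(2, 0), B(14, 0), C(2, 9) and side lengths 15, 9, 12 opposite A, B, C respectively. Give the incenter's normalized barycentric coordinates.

The incenter has barycentric coordinates proportional to the opposite side lengths: (15 : 9 : 12).
Normalizing by 15+9+12 = 36 gives (5/12, 1/4, 1/3).

(5/12, 1/4, 1/3)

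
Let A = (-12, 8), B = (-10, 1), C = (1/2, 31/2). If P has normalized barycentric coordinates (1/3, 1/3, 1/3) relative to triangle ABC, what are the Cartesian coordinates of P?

P = (1/3)·A + (1/3)·B + (1/3)·C.
x-coordinate: (1/3)·(-12) + (1/3)·(-10) + (1/3)·(1/2) = -43/6.
y-coordinate: (1/3)·8 + (1/3)·1 + (1/3)·(31/2) = 49/6.

(-43/6, 49/6)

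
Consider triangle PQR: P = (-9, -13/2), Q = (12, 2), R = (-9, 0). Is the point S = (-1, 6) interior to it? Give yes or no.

no

Barycentric coordinates of S: (-220/273, 8/21, 389/273).
The three coordinates are negative, positive, positive; a point is interior exactly when all three are positive.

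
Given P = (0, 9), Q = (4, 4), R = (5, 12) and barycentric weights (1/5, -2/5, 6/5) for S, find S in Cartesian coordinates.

(22/5, 73/5)

S = (1/5)·P + (-2/5)·Q + (6/5)·R.
x-coordinate: (1/5)·0 + (-2/5)·4 + (6/5)·5 = 22/5.
y-coordinate: (1/5)·9 + (-2/5)·4 + (6/5)·12 = 73/5.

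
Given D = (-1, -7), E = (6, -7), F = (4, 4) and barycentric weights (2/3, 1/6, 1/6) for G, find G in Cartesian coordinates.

(1, -31/6)

G = (2/3)·D + (1/6)·E + (1/6)·F.
x-coordinate: (2/3)·(-1) + (1/6)·6 + (1/6)·4 = 1.
y-coordinate: (2/3)·(-7) + (1/6)·(-7) + (1/6)·4 = -31/6.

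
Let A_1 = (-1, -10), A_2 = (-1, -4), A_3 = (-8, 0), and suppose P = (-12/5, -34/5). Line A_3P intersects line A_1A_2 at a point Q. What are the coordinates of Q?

(-1, -17/2)

Barycentric coordinates of P with respect to A_1A_2A_3: (3/5, 1/5, 1/5).
On side A_1A_2 the A_3-coordinate is zero; dropping P's A_3-weight 1/5 and renormalizing the remaining 3/5 : 1/5 gives weights 3/4, 1/4 on A_1, A_2.
Q = (3/4)·(-1, -10) + (1/4)·(-1, -4) = (-1, -17/2).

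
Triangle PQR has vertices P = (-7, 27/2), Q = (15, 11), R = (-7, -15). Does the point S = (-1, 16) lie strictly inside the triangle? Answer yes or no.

no

Barycentric coordinates of S: (526/627, 3/11, -70/627).
The three coordinates are positive, positive, negative; a point is interior exactly when all three are positive.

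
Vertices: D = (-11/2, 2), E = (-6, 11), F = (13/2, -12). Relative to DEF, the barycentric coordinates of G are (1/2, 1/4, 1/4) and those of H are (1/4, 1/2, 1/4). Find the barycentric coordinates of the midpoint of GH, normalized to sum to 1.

Since both coordinate triples sum to 1, the midpoint's barycentrics are the componentwise average.
(1/2+1/4)/2 = 3/8; similarly 3/8 and 1/4.

(3/8, 3/8, 1/4)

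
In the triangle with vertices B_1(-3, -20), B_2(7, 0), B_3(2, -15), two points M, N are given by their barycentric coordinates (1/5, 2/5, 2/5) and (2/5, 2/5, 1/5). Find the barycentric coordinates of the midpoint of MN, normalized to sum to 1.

Since both coordinate triples sum to 1, the midpoint's barycentrics are the componentwise average.
(1/5+2/5)/2 = 3/10; similarly 2/5 and 3/10.

(3/10, 2/5, 3/10)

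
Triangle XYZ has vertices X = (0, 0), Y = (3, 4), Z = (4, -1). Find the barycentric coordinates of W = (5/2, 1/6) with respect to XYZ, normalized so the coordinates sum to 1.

(1/3, 1/6, 1/2)

Signed area of the reference triangle: [XYZ] = ½·(0·(4−(-1)) + 3·(-1−0) + 4·(0−4)) = ½·(0 − 3 − 16) = -19/2.
[WYZ] = ½·((5/2)·(4−(-1)) + 3·(-1−(1/6)) + 4·(1/6−4)) = ½·(25/2 − 7/2 − 46/3) = -19/6, so the X-coordinate is (-19/6)/(-19/2) = 1/3.
[XWZ] = ½·(0·(1/6−(-1)) + (5/2)·(-1−0) + 4·(0−(1/6))) = ½·(0 − 5/2 − 2/3) = -19/12, so the Y-coordinate is 1/6.
[XYW] = ½·(0·(4−(1/6)) + 3·(1/6−0) + (5/2)·(0−4)) = ½·(0 + 1/2 − 10) = -19/4, so the Z-coordinate is 1/2.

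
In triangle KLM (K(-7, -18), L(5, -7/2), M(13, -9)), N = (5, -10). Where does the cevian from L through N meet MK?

(5, -63/5)

Barycentric coordinates of N with respect to KLM: (2/7, 2/7, 3/7).
On side MK the L-coordinate is zero; dropping N's L-weight 2/7 and renormalizing the remaining 3/7 : 2/7 gives weights 3/5, 2/5 on M, K.
J = (3/5)·(13, -9) + (2/5)·(-7, -18) = (5, -63/5).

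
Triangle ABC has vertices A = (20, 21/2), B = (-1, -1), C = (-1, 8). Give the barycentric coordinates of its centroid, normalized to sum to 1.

The centroid is the average of the vertices, so each weight is 1/3.

(1/3, 1/3, 1/3)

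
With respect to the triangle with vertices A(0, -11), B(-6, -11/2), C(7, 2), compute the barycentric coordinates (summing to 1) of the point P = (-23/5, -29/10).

(-1/5, 1, 1/5)

Signed area of the reference triangle: [ABC] = ½·(0·(-11/2−2) + (-6)·(2−(-11)) + 7·(-11−(-11/2))) = ½·(0 − 78 − 77/2) = -233/4.
[PBC] = ½·((-23/5)·(-11/2−2) + (-6)·(2−(-29/10)) + 7·(-29/10−(-11/2))) = ½·(69/2 − 147/5 + 91/5) = 233/20, so the A-coordinate is (233/20)/(-233/4) = -1/5.
[APC] = ½·(0·(-29/10−2) + (-23/5)·(2−(-11)) + 7·(-11−(-29/10))) = ½·(0 − 299/5 − 567/10) = -233/4, so the B-coordinate is 1.
[ABP] = ½·(0·(-11/2−(-29/10)) + (-6)·(-29/10−(-11)) + (-23/5)·(-11−(-11/2))) = ½·(0 − 243/5 + 253/10) = -233/20, so the C-coordinate is 1/5.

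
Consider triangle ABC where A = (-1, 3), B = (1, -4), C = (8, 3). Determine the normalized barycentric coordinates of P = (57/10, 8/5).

(1/10, 1/5, 7/10)

Signed area of the reference triangle: [ABC] = ½·((-1)·(-4−3) + 1·(3−3) + 8·(3−(-4))) = ½·(7 + 0 + 56) = 63/2.
[PBC] = ½·((57/10)·(-4−3) + 1·(3−(8/5)) + 8·(8/5−(-4))) = ½·(-399/10 + 7/5 + 224/5) = 63/20, so the A-coordinate is (63/20)/(63/2) = 1/10.
[APC] = ½·((-1)·(8/5−3) + (57/10)·(3−3) + 8·(3−(8/5))) = ½·(7/5 + 0 + 56/5) = 63/10, so the B-coordinate is 1/5.
[ABP] = ½·((-1)·(-4−(8/5)) + 1·(8/5−3) + (57/10)·(3−(-4))) = ½·(28/5 − 7/5 + 399/10) = 441/20, so the C-coordinate is 7/10.
Check: 1/10 + 1/5 + 7/10 = 1.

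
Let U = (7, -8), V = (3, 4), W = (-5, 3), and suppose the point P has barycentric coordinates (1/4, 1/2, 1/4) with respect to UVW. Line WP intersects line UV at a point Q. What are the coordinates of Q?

(13/3, 0)

Line WP meets UV where the W-coordinate vanishes; zeroing P's W-weight and renormalizing leaves U, V-weights 1/4 : 1/2 → (1/3, 2/3).
So Q = (1/3)·U + (2/3)·V = (13/3, 0).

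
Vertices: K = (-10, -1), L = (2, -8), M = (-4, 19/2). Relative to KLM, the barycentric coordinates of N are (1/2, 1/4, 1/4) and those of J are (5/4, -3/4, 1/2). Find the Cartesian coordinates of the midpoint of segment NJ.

Barycentric coordinates of the midpoint are the average: (7/8, -1/4, 3/8).
Converting: (7/8)·K + (-1/4)·L + (3/8)·M = (-43/4, 75/16).

(-43/4, 75/16)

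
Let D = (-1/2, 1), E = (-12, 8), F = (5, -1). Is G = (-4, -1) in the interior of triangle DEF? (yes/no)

no

Barycentric coordinates of G: (162/31, -36/31, -95/31).
The three coordinates are positive, negative, negative; a point is interior exactly when all three are positive.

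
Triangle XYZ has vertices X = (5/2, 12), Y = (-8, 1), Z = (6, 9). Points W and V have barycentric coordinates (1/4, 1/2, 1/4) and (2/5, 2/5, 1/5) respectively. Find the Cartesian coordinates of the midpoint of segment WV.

Barycentric coordinates of the midpoint are the average: (13/40, 9/20, 9/40).
Converting: (13/40)·X + (9/20)·Y + (9/40)·Z = (-23/16, 51/8).

(-23/16, 51/8)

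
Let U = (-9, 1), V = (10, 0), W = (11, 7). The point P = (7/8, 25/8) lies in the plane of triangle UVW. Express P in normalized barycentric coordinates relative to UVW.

(1/2, 1/8, 3/8)

Signed area of the reference triangle: [UVW] = ½·((-9)·(0−7) + 10·(7−1) + 11·(1−0)) = ½·(63 + 60 + 11) = 67.
[PVW] = ½·((7/8)·(0−7) + 10·(7−(25/8)) + 11·(25/8−0)) = ½·(-49/8 + 155/4 + 275/8) = 67/2, so the U-coordinate is (67/2)/67 = 1/2.
[UPW] = ½·((-9)·(25/8−7) + (7/8)·(7−1) + 11·(1−(25/8))) = ½·(279/8 + 21/4 − 187/8) = 67/8, so the V-coordinate is 1/8.
[UVP] = ½·((-9)·(0−(25/8)) + 10·(25/8−1) + (7/8)·(1−0)) = ½·(225/8 + 85/4 + 7/8) = 201/8, so the W-coordinate is 3/8.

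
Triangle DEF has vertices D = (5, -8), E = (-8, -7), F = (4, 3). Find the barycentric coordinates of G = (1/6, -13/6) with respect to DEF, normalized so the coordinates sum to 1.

Signed area of the reference triangle: [DEF] = ½·(5·(-7−3) + (-8)·(3−(-8)) + 4·(-8−(-7))) = ½·(-50 − 88 − 4) = -71.
[GEF] = ½·((1/6)·(-7−3) + (-8)·(3−(-13/6)) + 4·(-13/6−(-7))) = ½·(-5/3 − 124/3 + 58/3) = -71/6, so the D-coordinate is (-71/6)/(-71) = 1/6.
[DGF] = ½·(5·(-13/6−3) + (1/6)·(3−(-8)) + 4·(-8−(-13/6))) = ½·(-155/6 + 11/6 − 70/3) = -71/3, so the E-coordinate is 1/3.
[DEG] = ½·(5·(-7−(-13/6)) + (-8)·(-13/6−(-8)) + (1/6)·(-8−(-7))) = ½·(-145/6 − 140/3 − 1/6) = -71/2, so the F-coordinate is 1/2.
Check: 1/6 + 1/3 + 1/2 = 1.

(1/6, 1/3, 1/2)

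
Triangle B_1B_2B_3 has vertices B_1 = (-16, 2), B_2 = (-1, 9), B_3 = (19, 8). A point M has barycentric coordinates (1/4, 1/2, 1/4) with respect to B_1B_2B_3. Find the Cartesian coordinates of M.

(1/4, 7)

M = (1/4)·B_1 + (1/2)·B_2 + (1/4)·B_3.
x-coordinate: (1/4)·(-16) + (1/2)·(-1) + (1/4)·19 = 1/4.
y-coordinate: (1/4)·2 + (1/2)·9 + (1/4)·8 = 7.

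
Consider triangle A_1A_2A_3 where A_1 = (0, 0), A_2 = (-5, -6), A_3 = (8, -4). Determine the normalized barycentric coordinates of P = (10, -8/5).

(2/5, -2/5, 1)

Signed area of the reference triangle: [A_1A_2A_3] = ½·(0·(-6−(-4)) + (-5)·(-4−0) + 8·(0−(-6))) = ½·(0 + 20 + 48) = 34.
[PA_2A_3] = ½·(10·(-6−(-4)) + (-5)·(-4−(-8/5)) + 8·(-8/5−(-6))) = ½·(-20 + 12 + 176/5) = 68/5, so the A_1-coordinate is (68/5)/34 = 2/5.
[A_1PA_3] = ½·(0·(-8/5−(-4)) + 10·(-4−0) + 8·(0−(-8/5))) = ½·(0 − 40 + 64/5) = -68/5, so the A_2-coordinate is -2/5.
[A_1A_2P] = ½·(0·(-6−(-8/5)) + (-5)·(-8/5−0) + 10·(0−(-6))) = ½·(0 + 8 + 60) = 34, so the A_3-coordinate is 1.
Check: 2/5 − 2/5 + 1 = 1.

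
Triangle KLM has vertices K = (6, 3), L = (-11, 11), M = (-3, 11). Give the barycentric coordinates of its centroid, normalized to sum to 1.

(1/3, 1/3, 1/3)

The centroid is the average of the vertices, so each weight is 1/3.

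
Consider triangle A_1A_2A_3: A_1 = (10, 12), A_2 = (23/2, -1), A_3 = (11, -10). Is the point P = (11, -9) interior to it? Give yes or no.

yes

Barycentric coordinates of P: (1/40, 1/20, 37/40).
The three coordinates are positive, positive, positive; a point is interior exactly when all three are positive.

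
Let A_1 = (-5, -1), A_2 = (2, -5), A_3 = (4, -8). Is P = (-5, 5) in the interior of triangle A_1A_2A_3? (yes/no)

Barycentric coordinates of P: (1/13, 54/13, -42/13).
The three coordinates are positive, positive, negative; a point is interior exactly when all three are positive.

no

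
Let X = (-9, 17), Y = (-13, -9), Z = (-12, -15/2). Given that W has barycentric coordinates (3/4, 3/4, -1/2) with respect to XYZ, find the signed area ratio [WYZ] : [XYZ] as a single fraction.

3/4

The signed ratio [WYZ]/[XYZ] equals the barycentric coordinate of W at vertex X, which is 3/4.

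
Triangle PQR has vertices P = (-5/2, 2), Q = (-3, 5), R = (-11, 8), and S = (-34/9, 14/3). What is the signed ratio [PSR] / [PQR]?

2/3

[PQR] = ½·((-5/2)·(5−8) + (-3)·(8−2) + (-11)·(2−5)) = ½·(15/2 − 18 + 33) = 45/4.
[PSR] = ½·((-5/2)·(14/3−8) + (-34/9)·(8−2) + (-11)·(2−(14/3))) = ½·(25/3 − 68/3 + 88/3) = 15/2, so the ratio is (15/2)/(45/4) = 2/3.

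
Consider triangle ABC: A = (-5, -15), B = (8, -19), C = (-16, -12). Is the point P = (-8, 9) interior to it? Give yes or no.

no

Barycentric coordinates of P: (112, -51, -60).
The three coordinates are positive, negative, negative; a point is interior exactly when all three are positive.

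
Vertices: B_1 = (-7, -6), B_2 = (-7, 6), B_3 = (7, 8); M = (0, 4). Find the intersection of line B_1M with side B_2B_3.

Barycentric coordinates of M with respect to B_1B_2B_3: (1/4, 1/4, 1/2).
On side B_2B_3 the B_1-coordinate is zero; dropping M's B_1-weight 1/4 and renormalizing the remaining 1/4 : 1/2 gives weights 1/3, 2/3 on B_2, B_3.
N = (1/3)·(-7, 6) + (2/3)·(7, 8) = (7/3, 22/3).

(7/3, 22/3)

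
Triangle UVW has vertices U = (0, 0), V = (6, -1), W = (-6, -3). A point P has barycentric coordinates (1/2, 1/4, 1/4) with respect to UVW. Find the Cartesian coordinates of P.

(0, -1)

P = (1/2)·U + (1/4)·V + (1/4)·W.
x-coordinate: (1/2)·0 + (1/4)·6 + (1/4)·(-6) = 0.
y-coordinate: (1/2)·0 + (1/4)·(-1) + (1/4)·(-3) = -1.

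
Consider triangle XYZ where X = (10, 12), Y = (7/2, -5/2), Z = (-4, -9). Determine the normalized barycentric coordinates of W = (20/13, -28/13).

Signed area of the reference triangle: [XYZ] = ½·(10·(-5/2−(-9)) + (7/2)·(-9−12) + (-4)·(12−(-5/2))) = ½·(65 − 147/2 − 58) = -133/4.
[WYZ] = ½·((20/13)·(-5/2−(-9)) + (7/2)·(-9−(-28/13)) + (-4)·(-28/13−(-5/2))) = ½·(10 − 623/26 − 18/13) = -399/52, so the X-coordinate is (-399/52)/(-133/4) = 3/13.
[XWZ] = ½·(10·(-28/13−(-9)) + (20/13)·(-9−12) + (-4)·(12−(-28/13))) = ½·(890/13 − 420/13 − 736/13) = -133/13, so the Y-coordinate is 4/13.
[XYW] = ½·(10·(-5/2−(-28/13)) + (7/2)·(-28/13−12) + (20/13)·(12−(-5/2))) = ½·(-45/13 − 644/13 + 290/13) = -399/26, so the Z-coordinate is 6/13.

(3/13, 4/13, 6/13)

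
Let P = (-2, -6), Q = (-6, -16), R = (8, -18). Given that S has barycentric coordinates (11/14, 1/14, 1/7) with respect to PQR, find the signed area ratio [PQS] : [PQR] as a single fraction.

The signed ratio [PQS]/[PQR] equals the barycentric coordinate of S at vertex R, which is 1/7.

1/7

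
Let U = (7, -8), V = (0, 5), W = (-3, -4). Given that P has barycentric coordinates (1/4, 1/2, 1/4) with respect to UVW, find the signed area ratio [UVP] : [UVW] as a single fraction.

The signed ratio [UVP]/[UVW] equals the barycentric coordinate of P at vertex W, which is 1/4.

1/4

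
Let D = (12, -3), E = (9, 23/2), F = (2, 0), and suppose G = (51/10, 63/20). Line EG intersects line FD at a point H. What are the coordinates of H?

Barycentric coordinates of G with respect to DEF: (1/10, 3/10, 3/5).
On side FD the E-coordinate is zero; dropping G's E-weight 3/10 and renormalizing the remaining 3/5 : 1/10 gives weights 6/7, 1/7 on F, D.
H = (6/7)·(2, 0) + (1/7)·(12, -3) = (24/7, -3/7).

(24/7, -3/7)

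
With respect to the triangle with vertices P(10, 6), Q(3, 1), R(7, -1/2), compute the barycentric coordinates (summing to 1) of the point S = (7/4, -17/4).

Signed area of the reference triangle: [PQR] = ½·(10·(1−(-1/2)) + 3·(-1/2−6) + 7·(6−1)) = ½·(15 − 39/2 + 35) = 61/4.
[SQR] = ½·((7/4)·(1−(-1/2)) + 3·(-1/2−(-17/4)) + 7·(-17/4−1)) = ½·(21/8 + 45/4 − 147/4) = -183/16, so the P-coordinate is (-183/16)/(61/4) = -3/4.
[PSR] = ½·(10·(-17/4−(-1/2)) + (7/4)·(-1/2−6) + 7·(6−(-17/4))) = ½·(-75/2 − 91/8 + 287/4) = 183/16, so the Q-coordinate is 3/4.
[PQS] = ½·(10·(1−(-17/4)) + 3·(-17/4−6) + (7/4)·(6−1)) = ½·(105/2 − 123/4 + 35/4) = 61/4, so the R-coordinate is 1.
Check: -3/4 + 3/4 + 1 = 1.

(-3/4, 3/4, 1)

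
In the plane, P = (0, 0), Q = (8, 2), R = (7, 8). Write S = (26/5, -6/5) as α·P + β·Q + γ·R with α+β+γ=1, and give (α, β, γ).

(2/5, 1, -2/5)

Signed area of the reference triangle: [PQR] = ½·(0·(2−8) + 8·(8−0) + 7·(0−2)) = ½·(0 + 64 − 14) = 25.
[SQR] = ½·((26/5)·(2−8) + 8·(8−(-6/5)) + 7·(-6/5−2)) = ½·(-156/5 + 368/5 − 112/5) = 10, so the P-coordinate is 10/25 = 2/5.
[PSR] = ½·(0·(-6/5−8) + (26/5)·(8−0) + 7·(0−(-6/5))) = ½·(0 + 208/5 + 42/5) = 25, so the Q-coordinate is 1.
[PQS] = ½·(0·(2−(-6/5)) + 8·(-6/5−0) + (26/5)·(0−2)) = ½·(0 − 48/5 − 52/5) = -10, so the R-coordinate is -2/5.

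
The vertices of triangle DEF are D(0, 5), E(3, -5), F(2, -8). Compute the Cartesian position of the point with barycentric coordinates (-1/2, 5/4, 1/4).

(17/4, -43/4)

G = (-1/2)·D + (5/4)·E + (1/4)·F.
x-coordinate: (-1/2)·0 + (5/4)·3 + (1/4)·2 = 17/4.
y-coordinate: (-1/2)·5 + (5/4)·(-5) + (1/4)·(-8) = -43/4.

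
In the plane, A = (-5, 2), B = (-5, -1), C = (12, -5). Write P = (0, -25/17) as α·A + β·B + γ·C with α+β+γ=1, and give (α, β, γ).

Signed area of the reference triangle: [ABC] = ½·((-5)·(-1−(-5)) + (-5)·(-5−2) + 12·(2−(-1))) = ½·(-20 + 35 + 36) = 51/2.
[PBC] = ½·(0·(-1−(-5)) + (-5)·(-5−(-25/17)) + 12·(-25/17−(-1))) = ½·(0 + 300/17 − 96/17) = 6, so the A-coordinate is 6/(51/2) = 4/17.
[APC] = ½·((-5)·(-25/17−(-5)) + 0·(-5−2) + 12·(2−(-25/17))) = ½·(-300/17 + 0 + 708/17) = 12, so the B-coordinate is 8/17.
[ABP] = ½·((-5)·(-1−(-25/17)) + (-5)·(-25/17−2) + 0·(2−(-1))) = ½·(-40/17 + 295/17 + 0) = 15/2, so the C-coordinate is 5/17.

(4/17, 8/17, 5/17)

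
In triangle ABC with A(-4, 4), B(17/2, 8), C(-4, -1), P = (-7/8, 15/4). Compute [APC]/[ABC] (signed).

1/4

[ABC] = ½·((-4)·(8−(-1)) + (17/2)·(-1−4) + (-4)·(4−8)) = ½·(-36 − 85/2 + 16) = -125/4.
[APC] = ½·((-4)·(15/4−(-1)) + (-7/8)·(-1−4) + (-4)·(4−(15/4))) = ½·(-19 + 35/8 − 1) = -125/16, so the ratio is (-125/16)/(-125/4) = 1/4.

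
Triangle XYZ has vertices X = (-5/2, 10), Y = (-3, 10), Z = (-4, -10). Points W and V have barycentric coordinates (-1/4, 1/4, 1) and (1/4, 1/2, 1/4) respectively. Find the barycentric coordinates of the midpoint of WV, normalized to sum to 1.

Since both coordinate triples sum to 1, the midpoint's barycentrics are the componentwise average.
(-1/4+1/4)/2 = 0; similarly 3/8 and 5/8.

(0, 3/8, 5/8)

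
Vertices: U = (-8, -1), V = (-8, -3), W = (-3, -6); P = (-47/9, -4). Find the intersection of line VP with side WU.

Barycentric coordinates of P with respect to UVW: (1/3, 1/9, 5/9).
On side WU the V-coordinate is zero; dropping P's V-weight 1/9 and renormalizing the remaining 5/9 : 1/3 gives weights 5/8, 3/8 on W, U.
Q = (5/8)·(-3, -6) + (3/8)·(-8, -1) = (-39/8, -33/8).

(-39/8, -33/8)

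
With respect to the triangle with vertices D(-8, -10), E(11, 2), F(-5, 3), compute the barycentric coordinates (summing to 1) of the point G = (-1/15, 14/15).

Signed area of the reference triangle: [DEF] = ½·((-8)·(2−3) + 11·(3−(-10)) + (-5)·(-10−2)) = ½·(8 + 143 + 60) = 211/2.
[GEF] = ½·((-1/15)·(2−3) + 11·(3−(14/15)) + (-5)·(14/15−2)) = ½·(1/15 + 341/15 + 16/3) = 211/15, so the D-coordinate is (211/15)/(211/2) = 2/15.
[DGF] = ½·((-8)·(14/15−3) + (-1/15)·(3−(-10)) + (-5)·(-10−(14/15))) = ½·(248/15 − 13/15 + 164/3) = 211/6, so the E-coordinate is 1/3.
[DEG] = ½·((-8)·(2−(14/15)) + 11·(14/15−(-10)) + (-1/15)·(-10−2)) = ½·(-128/15 + 1804/15 + 4/5) = 844/15, so the F-coordinate is 8/15.

(2/15, 1/3, 8/15)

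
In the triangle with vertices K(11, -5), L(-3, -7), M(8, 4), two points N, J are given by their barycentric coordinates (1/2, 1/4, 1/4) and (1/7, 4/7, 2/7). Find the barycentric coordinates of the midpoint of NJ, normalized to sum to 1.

(9/28, 23/56, 15/56)

Since both coordinate triples sum to 1, the midpoint's barycentrics are the componentwise average.
(1/2+1/7)/2 = 9/28; similarly 23/56 and 15/56.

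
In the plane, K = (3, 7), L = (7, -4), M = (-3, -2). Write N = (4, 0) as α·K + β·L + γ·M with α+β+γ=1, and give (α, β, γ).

(1/3, 1/2, 1/6)

Signed area of the reference triangle: [KLM] = ½·(3·(-4−(-2)) + 7·(-2−7) + (-3)·(7−(-4))) = ½·(-6 − 63 − 33) = -51.
[NLM] = ½·(4·(-4−(-2)) + 7·(-2−0) + (-3)·(0−(-4))) = ½·(-8 − 14 − 12) = -17, so the K-coordinate is (-17)/(-51) = 1/3.
[KNM] = ½·(3·(0−(-2)) + 4·(-2−7) + (-3)·(7−0)) = ½·(6 − 36 − 21) = -51/2, so the L-coordinate is 1/2.
[KLN] = ½·(3·(-4−0) + 7·(0−7) + 4·(7−(-4))) = ½·(-12 − 49 + 44) = -17/2, so the M-coordinate is 1/6.
Check: 1/3 + 1/2 + 1/6 = 1.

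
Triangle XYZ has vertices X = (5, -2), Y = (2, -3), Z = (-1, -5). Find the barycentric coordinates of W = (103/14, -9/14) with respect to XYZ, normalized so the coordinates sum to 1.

Signed area of the reference triangle: [XYZ] = ½·(5·(-3−(-5)) + 2·(-5−(-2)) + (-1)·(-2−(-3))) = ½·(10 − 6 − 1) = 3/2.
[WYZ] = ½·((103/14)·(-3−(-5)) + 2·(-5−(-9/14)) + (-1)·(-9/14−(-3))) = ½·(103/7 − 61/7 − 33/14) = 51/28, so the X-coordinate is (51/28)/(3/2) = 17/14.
[XWZ] = ½·(5·(-9/14−(-5)) + (103/14)·(-5−(-2)) + (-1)·(-2−(-9/14))) = ½·(305/14 − 309/14 + 19/14) = 15/28, so the Y-coordinate is 5/14.
[XYW] = ½·(5·(-3−(-9/14)) + 2·(-9/14−(-2)) + (103/14)·(-2−(-3))) = ½·(-165/14 + 19/7 + 103/14) = -6/7, so the Z-coordinate is -4/7.

(17/14, 5/14, -4/7)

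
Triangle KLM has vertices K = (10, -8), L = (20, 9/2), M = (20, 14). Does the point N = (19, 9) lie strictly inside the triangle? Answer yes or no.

yes

Barycentric coordinates of N: (1/10, 28/95, 23/38).
The three coordinates are positive, positive, positive; a point is interior exactly when all three are positive.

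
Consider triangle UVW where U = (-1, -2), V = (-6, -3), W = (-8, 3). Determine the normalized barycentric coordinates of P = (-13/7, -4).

(5/7, 4/7, -2/7)

Signed area of the reference triangle: [UVW] = ½·((-1)·(-3−3) + (-6)·(3−(-2)) + (-8)·(-2−(-3))) = ½·(6 − 30 − 8) = -16.
[PVW] = ½·((-13/7)·(-3−3) + (-6)·(3−(-4)) + (-8)·(-4−(-3))) = ½·(78/7 − 42 + 8) = -80/7, so the U-coordinate is (-80/7)/(-16) = 5/7.
[UPW] = ½·((-1)·(-4−3) + (-13/7)·(3−(-2)) + (-8)·(-2−(-4))) = ½·(7 − 65/7 − 16) = -64/7, so the V-coordinate is 4/7.
[UVP] = ½·((-1)·(-3−(-4)) + (-6)·(-4−(-2)) + (-13/7)·(-2−(-3))) = ½·(-1 + 12 − 13/7) = 32/7, so the W-coordinate is -2/7.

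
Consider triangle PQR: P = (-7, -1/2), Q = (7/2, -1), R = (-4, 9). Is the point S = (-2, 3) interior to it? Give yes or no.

yes

Barycentric coordinates of S: (20/81, 148/405, 157/405).
The three coordinates are positive, positive, positive; a point is interior exactly when all three are positive.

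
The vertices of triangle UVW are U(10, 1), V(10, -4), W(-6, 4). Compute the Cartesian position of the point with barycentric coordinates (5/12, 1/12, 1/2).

(2, 25/12)

P = (5/12)·U + (1/12)·V + (1/2)·W.
x-coordinate: (5/12)·10 + (1/12)·10 + (1/2)·(-6) = 2.
y-coordinate: (5/12)·1 + (1/12)·(-4) + (1/2)·4 = 25/12.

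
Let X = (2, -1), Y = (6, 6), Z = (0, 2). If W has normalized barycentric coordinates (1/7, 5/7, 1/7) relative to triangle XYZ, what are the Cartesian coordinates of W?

(32/7, 31/7)

W = (1/7)·X + (5/7)·Y + (1/7)·Z.
x-coordinate: (1/7)·2 + (5/7)·6 + (1/7)·0 = 32/7.
y-coordinate: (1/7)·(-1) + (5/7)·6 + (1/7)·2 = 31/7.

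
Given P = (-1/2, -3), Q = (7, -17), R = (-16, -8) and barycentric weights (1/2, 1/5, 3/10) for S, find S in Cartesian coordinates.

S = (1/2)·P + (1/5)·Q + (3/10)·R.
x-coordinate: (1/2)·(-1/2) + (1/5)·7 + (3/10)·(-16) = -73/20.
y-coordinate: (1/2)·(-3) + (1/5)·(-17) + (3/10)·(-8) = -73/10.

(-73/20, -73/10)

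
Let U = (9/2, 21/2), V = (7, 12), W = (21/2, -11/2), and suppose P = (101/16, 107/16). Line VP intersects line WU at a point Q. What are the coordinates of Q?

Barycentric coordinates of P with respect to UVW: (5/8, 1/8, 1/4).
On side WU the V-coordinate is zero; dropping P's V-weight 1/8 and renormalizing the remaining 1/4 : 5/8 gives weights 2/7, 5/7 on W, U.
Q = (2/7)·(21/2, -11/2) + (5/7)·(9/2, 21/2) = (87/14, 83/14).

(87/14, 83/14)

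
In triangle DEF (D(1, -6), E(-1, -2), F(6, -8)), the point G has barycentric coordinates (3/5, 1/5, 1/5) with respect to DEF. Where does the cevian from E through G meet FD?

(9/4, -13/2)

Line EG meets FD where the E-coordinate vanishes; zeroing G's E-weight and renormalizing leaves F, D-weights 1/5 : 3/5 → (1/4, 3/4).
So H = (1/4)·F + (3/4)·D = (9/4, -13/2).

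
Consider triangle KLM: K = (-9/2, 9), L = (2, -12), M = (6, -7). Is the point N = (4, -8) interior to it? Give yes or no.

yes

Barycentric coordinates of N: (12/233, 85/233, 136/233).
The three coordinates are positive, positive, positive; a point is interior exactly when all three are positive.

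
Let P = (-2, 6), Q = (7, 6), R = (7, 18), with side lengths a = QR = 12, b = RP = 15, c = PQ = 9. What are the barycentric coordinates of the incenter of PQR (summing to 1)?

The incenter has barycentric coordinates proportional to the opposite side lengths: (12 : 15 : 9).
Normalizing by 12+15+9 = 36 gives (1/3, 5/12, 1/4).

(1/3, 5/12, 1/4)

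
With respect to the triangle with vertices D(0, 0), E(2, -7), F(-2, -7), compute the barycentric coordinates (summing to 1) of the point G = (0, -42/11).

Signed area of the reference triangle: [DEF] = ½·(0·(-7−(-7)) + 2·(-7−0) + (-2)·(0−(-7))) = ½·(0 − 14 − 14) = -14.
[GEF] = ½·(0·(-7−(-7)) + 2·(-7−(-42/11)) + (-2)·(-42/11−(-7))) = ½·(0 − 70/11 − 70/11) = -70/11, so the D-coordinate is (-70/11)/(-14) = 5/11.
[DGF] = ½·(0·(-42/11−(-7)) + 0·(-7−0) + (-2)·(0−(-42/11))) = ½·(0 + 0 − 84/11) = -42/11, so the E-coordinate is 3/11.
[DEG] = ½·(0·(-7−(-42/11)) + 2·(-42/11−0) + 0·(0−(-7))) = ½·(0 − 84/11 + 0) = -42/11, so the F-coordinate is 3/11.

(5/11, 3/11, 3/11)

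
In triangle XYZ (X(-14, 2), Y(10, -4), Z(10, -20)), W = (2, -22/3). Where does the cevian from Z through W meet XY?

(-2, -1)

Barycentric coordinates of W with respect to XYZ: (1/3, 1/3, 1/3).
On side XY the Z-coordinate is zero; dropping W's Z-weight 1/3 and renormalizing the remaining 1/3 : 1/3 gives weights 1/2, 1/2 on X, Y.
V = (1/2)·(-14, 2) + (1/2)·(10, -4) = (-2, -1).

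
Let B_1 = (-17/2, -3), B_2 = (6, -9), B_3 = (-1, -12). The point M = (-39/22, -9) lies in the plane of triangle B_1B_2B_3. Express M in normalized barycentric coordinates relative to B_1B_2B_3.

(3/11, 2/11, 6/11)

Signed area of the reference triangle: [B_1B_2B_3] = ½·((-17/2)·(-9−(-12)) + 6·(-12−(-3)) + (-1)·(-3−(-9))) = ½·(-51/2 − 54 − 6) = -171/4.
[MB_2B_3] = ½·((-39/22)·(-9−(-12)) + 6·(-12−(-9)) + (-1)·(-9−(-9))) = ½·(-117/22 − 18 + 0) = -513/44, so the B_1-coordinate is (-513/44)/(-171/4) = 3/11.
[B_1MB_3] = ½·((-17/2)·(-9−(-12)) + (-39/22)·(-12−(-3)) + (-1)·(-3−(-9))) = ½·(-51/2 + 351/22 − 6) = -171/22, so the B_2-coordinate is 2/11.
[B_1B_2M] = ½·((-17/2)·(-9−(-9)) + 6·(-9−(-3)) + (-39/22)·(-3−(-9))) = ½·(0 − 36 − 117/11) = -513/22, so the B_3-coordinate is 6/11.
Check: 3/11 + 2/11 + 6/11 = 1.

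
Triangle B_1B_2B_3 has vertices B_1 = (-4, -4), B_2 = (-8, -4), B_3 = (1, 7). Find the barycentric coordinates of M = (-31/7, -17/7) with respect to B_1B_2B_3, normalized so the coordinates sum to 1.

Signed area of the reference triangle: [B_1B_2B_3] = ½·((-4)·(-4−7) + (-8)·(7−(-4)) + 1·(-4−(-4))) = ½·(44 − 88 + 0) = -22.
[MB_2B_3] = ½·((-31/7)·(-4−7) + (-8)·(7−(-17/7)) + 1·(-17/7−(-4))) = ½·(341/7 − 528/7 + 11/7) = -88/7, so the B_1-coordinate is (-88/7)/(-22) = 4/7.
[B_1MB_3] = ½·((-4)·(-17/7−7) + (-31/7)·(7−(-4)) + 1·(-4−(-17/7))) = ½·(264/7 − 341/7 − 11/7) = -44/7, so the B_2-coordinate is 2/7.
[B_1B_2M] = ½·((-4)·(-4−(-17/7)) + (-8)·(-17/7−(-4)) + (-31/7)·(-4−(-4))) = ½·(44/7 − 88/7 + 0) = -22/7, so the B_3-coordinate is 1/7.
Check: 4/7 + 2/7 + 1/7 = 1.

(4/7, 2/7, 1/7)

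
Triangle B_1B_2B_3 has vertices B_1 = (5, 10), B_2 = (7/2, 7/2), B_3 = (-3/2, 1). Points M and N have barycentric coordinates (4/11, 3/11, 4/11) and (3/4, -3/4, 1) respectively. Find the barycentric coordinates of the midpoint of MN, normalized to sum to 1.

Since both coordinate triples sum to 1, the midpoint's barycentrics are the componentwise average.
(4/11+3/4)/2 = 49/88; similarly -21/88 and 15/22.

(49/88, -21/88, 15/22)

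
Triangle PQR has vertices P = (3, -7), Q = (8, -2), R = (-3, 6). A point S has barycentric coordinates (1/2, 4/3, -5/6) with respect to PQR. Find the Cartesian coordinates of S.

(44/3, -67/6)

S = (1/2)·P + (4/3)·Q + (-5/6)·R.
x-coordinate: (1/2)·3 + (4/3)·8 + (-5/6)·(-3) = 44/3.
y-coordinate: (1/2)·(-7) + (4/3)·(-2) + (-5/6)·6 = -67/6.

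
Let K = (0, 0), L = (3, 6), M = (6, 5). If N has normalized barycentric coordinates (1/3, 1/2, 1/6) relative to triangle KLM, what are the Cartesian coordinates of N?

(5/2, 23/6)

N = (1/3)·K + (1/2)·L + (1/6)·M.
x-coordinate: (1/3)·0 + (1/2)·3 + (1/6)·6 = 5/2.
y-coordinate: (1/3)·0 + (1/2)·6 + (1/6)·5 = 23/6.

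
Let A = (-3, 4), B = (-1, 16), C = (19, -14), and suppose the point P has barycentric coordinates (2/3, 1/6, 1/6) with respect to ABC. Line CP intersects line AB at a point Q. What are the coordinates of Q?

Line CP meets AB where the C-coordinate vanishes; zeroing P's C-weight and renormalizing leaves A, B-weights 2/3 : 1/6 → (4/5, 1/5).
So Q = (4/5)·A + (1/5)·B = (-13/5, 32/5).

(-13/5, 32/5)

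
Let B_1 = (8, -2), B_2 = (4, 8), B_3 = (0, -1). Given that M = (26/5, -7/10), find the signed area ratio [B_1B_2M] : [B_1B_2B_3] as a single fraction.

3/10

[B_1B_2B_3] = ½·(8·(8−(-1)) + 4·(-1−(-2)) + 0·(-2−8)) = ½·(72 + 4 + 0) = 38.
[B_1B_2M] = ½·(8·(8−(-7/10)) + 4·(-7/10−(-2)) + (26/5)·(-2−8)) = ½·(348/5 + 26/5 − 52) = 57/5, so the ratio is (57/5)/38 = 3/10.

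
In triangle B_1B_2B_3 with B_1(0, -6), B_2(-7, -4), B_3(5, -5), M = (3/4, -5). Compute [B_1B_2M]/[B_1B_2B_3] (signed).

[B_1B_2B_3] = ½·(0·(-4−(-5)) + (-7)·(-5−(-6)) + 5·(-6−(-4))) = ½·(0 − 7 − 10) = -17/2.
[B_1B_2M] = ½·(0·(-4−(-5)) + (-7)·(-5−(-6)) + (3/4)·(-6−(-4))) = ½·(0 − 7 − 3/2) = -17/4, so the ratio is (-17/4)/(-17/2) = 1/2.

1/2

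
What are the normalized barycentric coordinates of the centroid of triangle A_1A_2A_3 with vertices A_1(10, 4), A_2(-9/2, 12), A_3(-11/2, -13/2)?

(1/3, 1/3, 1/3)

The centroid is the average of the vertices, so each weight is 1/3.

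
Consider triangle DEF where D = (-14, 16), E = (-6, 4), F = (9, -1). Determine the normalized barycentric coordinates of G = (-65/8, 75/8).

Signed area of the reference triangle: [DEF] = ½·((-14)·(4−(-1)) + (-6)·(-1−16) + 9·(16−4)) = ½·(-70 + 102 + 108) = 70.
[GEF] = ½·((-65/8)·(4−(-1)) + (-6)·(-1−(75/8)) + 9·(75/8−4)) = ½·(-325/8 + 249/4 + 387/8) = 35, so the D-coordinate is 35/70 = 1/2.
[DGF] = ½·((-14)·(75/8−(-1)) + (-65/8)·(-1−16) + 9·(16−(75/8))) = ½·(-581/4 + 1105/8 + 477/8) = 105/4, so the E-coordinate is 3/8.
[DEG] = ½·((-14)·(4−(75/8)) + (-6)·(75/8−16) + (-65/8)·(16−4)) = ½·(301/4 + 159/4 − 195/2) = 35/4, so the F-coordinate is 1/8.

(1/2, 3/8, 1/8)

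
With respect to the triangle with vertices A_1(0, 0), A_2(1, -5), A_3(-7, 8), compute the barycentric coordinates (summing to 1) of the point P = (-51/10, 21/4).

(1/10, 3/20, 3/4)

Signed area of the reference triangle: [A_1A_2A_3] = ½·(0·(-5−8) + 1·(8−0) + (-7)·(0−(-5))) = ½·(0 + 8 − 35) = -27/2.
[PA_2A_3] = ½·((-51/10)·(-5−8) + 1·(8−(21/4)) + (-7)·(21/4−(-5))) = ½·(663/10 + 11/4 − 287/4) = -27/20, so the A_1-coordinate is (-27/20)/(-27/2) = 1/10.
[A_1PA_3] = ½·(0·(21/4−8) + (-51/10)·(8−0) + (-7)·(0−(21/4))) = ½·(0 − 204/5 + 147/4) = -81/40, so the A_2-coordinate is 3/20.
[A_1A_2P] = ½·(0·(-5−(21/4)) + 1·(21/4−0) + (-51/10)·(0−(-5))) = ½·(0 + 21/4 − 51/2) = -81/8, so the A_3-coordinate is 3/4.
Check: 1/10 + 3/20 + 3/4 = 1.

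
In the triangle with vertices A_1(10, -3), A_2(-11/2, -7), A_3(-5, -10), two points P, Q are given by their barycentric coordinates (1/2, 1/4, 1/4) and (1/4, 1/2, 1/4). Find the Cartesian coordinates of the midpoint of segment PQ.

(7/16, -25/4)

Barycentric coordinates of the midpoint are the average: (3/8, 3/8, 1/4).
Converting: (3/8)·A_1 + (3/8)·A_2 + (1/4)·A_3 = (7/16, -25/4).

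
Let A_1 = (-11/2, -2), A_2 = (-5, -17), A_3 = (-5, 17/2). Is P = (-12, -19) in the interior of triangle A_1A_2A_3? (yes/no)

no

Barycentric coordinates of P: (14, -239/51, -424/51).
The three coordinates are positive, negative, negative; a point is interior exactly when all three are positive.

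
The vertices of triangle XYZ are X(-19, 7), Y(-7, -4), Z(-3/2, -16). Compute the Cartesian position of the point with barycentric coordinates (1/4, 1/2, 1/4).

W = (1/4)·X + (1/2)·Y + (1/4)·Z.
x-coordinate: (1/4)·(-19) + (1/2)·(-7) + (1/4)·(-3/2) = -69/8.
y-coordinate: (1/4)·7 + (1/2)·(-4) + (1/4)·(-16) = -17/4.

(-69/8, -17/4)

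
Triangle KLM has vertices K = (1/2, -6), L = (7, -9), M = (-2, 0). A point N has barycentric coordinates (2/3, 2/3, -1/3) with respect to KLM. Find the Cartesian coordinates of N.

(17/3, -10)

N = (2/3)·K + (2/3)·L + (-1/3)·M.
x-coordinate: (2/3)·(1/2) + (2/3)·7 + (-1/3)·(-2) = 17/3.
y-coordinate: (2/3)·(-6) + (2/3)·(-9) + (-1/3)·0 = -10.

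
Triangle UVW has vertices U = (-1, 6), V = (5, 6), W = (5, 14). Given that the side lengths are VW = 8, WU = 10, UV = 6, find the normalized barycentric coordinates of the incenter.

(1/3, 5/12, 1/4)

The incenter has barycentric coordinates proportional to the opposite side lengths: (8 : 10 : 6).
Normalizing by 8+10+6 = 24 gives (1/3, 5/12, 1/4).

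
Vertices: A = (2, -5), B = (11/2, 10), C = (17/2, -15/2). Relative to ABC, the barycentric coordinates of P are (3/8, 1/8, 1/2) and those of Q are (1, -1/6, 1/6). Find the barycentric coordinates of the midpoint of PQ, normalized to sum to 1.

(11/16, -1/48, 1/3)

Since both coordinate triples sum to 1, the midpoint's barycentrics are the componentwise average.
(3/8+1)/2 = 11/16; similarly -1/48 and 1/3.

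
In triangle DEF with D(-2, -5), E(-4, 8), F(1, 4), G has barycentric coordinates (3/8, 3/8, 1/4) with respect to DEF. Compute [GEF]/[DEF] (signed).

The signed ratio [GEF]/[DEF] equals the barycentric coordinate of G at vertex D, which is 3/8.

3/8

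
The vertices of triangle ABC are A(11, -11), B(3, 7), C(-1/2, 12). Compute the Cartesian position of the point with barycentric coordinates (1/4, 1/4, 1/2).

(13/4, 5)

P = (1/4)·A + (1/4)·B + (1/2)·C.
x-coordinate: (1/4)·11 + (1/4)·3 + (1/2)·(-1/2) = 13/4.
y-coordinate: (1/4)·(-11) + (1/4)·7 + (1/2)·12 = 5.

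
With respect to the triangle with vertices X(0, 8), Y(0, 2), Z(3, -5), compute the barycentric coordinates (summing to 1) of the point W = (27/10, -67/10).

Signed area of the reference triangle: [XYZ] = ½·(0·(2−(-5)) + 0·(-5−8) + 3·(8−2)) = ½·(0 + 0 + 18) = 9.
[WYZ] = ½·((27/10)·(2−(-5)) + 0·(-5−(-67/10)) + 3·(-67/10−2)) = ½·(189/10 + 0 − 261/10) = -18/5, so the X-coordinate is (-18/5)/9 = -2/5.
[XWZ] = ½·(0·(-67/10−(-5)) + (27/10)·(-5−8) + 3·(8−(-67/10))) = ½·(0 − 351/10 + 441/10) = 9/2, so the Y-coordinate is 1/2.
[XYW] = ½·(0·(2−(-67/10)) + 0·(-67/10−8) + (27/10)·(8−2)) = ½·(0 + 0 + 81/5) = 81/10, so the Z-coordinate is 9/10.
Check: -2/5 + 1/2 + 9/10 = 1.

(-2/5, 1/2, 9/10)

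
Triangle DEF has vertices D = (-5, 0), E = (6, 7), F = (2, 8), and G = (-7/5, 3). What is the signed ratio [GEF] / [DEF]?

3/5

[DEF] = ½·((-5)·(7−8) + 6·(8−0) + 2·(0−7)) = ½·(5 + 48 − 14) = 39/2.
[GEF] = ½·((-7/5)·(7−8) + 6·(8−3) + 2·(3−7)) = ½·(7/5 + 30 − 8) = 117/10, so the ratio is (117/10)/(39/2) = 3/5.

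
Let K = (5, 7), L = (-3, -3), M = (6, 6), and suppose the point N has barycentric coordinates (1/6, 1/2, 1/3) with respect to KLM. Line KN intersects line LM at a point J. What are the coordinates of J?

Line KN meets LM where the K-coordinate vanishes; zeroing N's K-weight and renormalizing leaves L, M-weights 1/2 : 1/3 → (3/5, 2/5).
So J = (3/5)·L + (2/5)·M = (3/5, 3/5).

(3/5, 3/5)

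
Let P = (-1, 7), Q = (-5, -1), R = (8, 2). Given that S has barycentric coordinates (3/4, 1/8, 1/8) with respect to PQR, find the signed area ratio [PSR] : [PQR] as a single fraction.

1/8

The signed ratio [PSR]/[PQR] equals the barycentric coordinate of S at vertex Q, which is 1/8.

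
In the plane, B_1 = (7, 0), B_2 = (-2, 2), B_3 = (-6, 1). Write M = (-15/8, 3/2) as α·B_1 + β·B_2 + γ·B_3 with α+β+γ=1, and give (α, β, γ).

Signed area of the reference triangle: [B_1B_2B_3] = ½·(7·(2−1) + (-2)·(1−0) + (-6)·(0−2)) = ½·(7 − 2 + 12) = 17/2.
[MB_2B_3] = ½·((-15/8)·(2−1) + (-2)·(1−(3/2)) + (-6)·(3/2−2)) = ½·(-15/8 + 1 + 3) = 17/16, so the B_1-coordinate is (17/16)/(17/2) = 1/8.
[B_1MB_3] = ½·(7·(3/2−1) + (-15/8)·(1−0) + (-6)·(0−(3/2))) = ½·(7/2 − 15/8 + 9) = 85/16, so the B_2-coordinate is 5/8.
[B_1B_2M] = ½·(7·(2−(3/2)) + (-2)·(3/2−0) + (-15/8)·(0−2)) = ½·(7/2 − 3 + 15/4) = 17/8, so the B_3-coordinate is 1/4.

(1/8, 5/8, 1/4)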